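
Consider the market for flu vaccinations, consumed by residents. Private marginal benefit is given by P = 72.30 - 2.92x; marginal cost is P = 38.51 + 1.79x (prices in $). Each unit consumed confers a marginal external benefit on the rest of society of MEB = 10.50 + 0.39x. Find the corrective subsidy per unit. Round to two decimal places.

Social marginal benefit = demand + MEB = 82.80 - 2.53x.
Set SMB = MC: 82.80 - 2.53x = 38.51 + 1.79x → x* = 10.2523.
The Pigouvian subsidy equals MEB at x*: 10.50 + 0.39×10.2523 = 14.4984.

subsidy = $14.50 per unit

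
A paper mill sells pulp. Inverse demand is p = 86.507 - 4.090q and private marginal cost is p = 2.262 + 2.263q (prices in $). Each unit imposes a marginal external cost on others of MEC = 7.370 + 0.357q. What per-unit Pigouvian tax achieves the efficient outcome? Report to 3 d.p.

tax = $11.460 per unit

Social marginal cost = private MC + MEC = 9.632 + 2.620q.
Set SMC = demand: 9.632 + 2.620q = 86.507 - 4.090q → q* = 11.4568.
The Pigouvian tax equals MEC at q*: 7.370 + 0.357×11.4568 = 11.4601.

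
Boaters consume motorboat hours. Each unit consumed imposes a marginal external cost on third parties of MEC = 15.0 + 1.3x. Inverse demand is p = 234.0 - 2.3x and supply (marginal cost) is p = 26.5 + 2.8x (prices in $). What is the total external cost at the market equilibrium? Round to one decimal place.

$1686.3

Market equilibrium (private): 26.5 + 2.8x = 234.0 - 2.3x → x_m = 40.6863.
Total external cost = ∫₀^{x_m} (15.0 + 1.3x) dx = 15.0×40.6863 + ½×1.3×40.6863² = 1686.2883.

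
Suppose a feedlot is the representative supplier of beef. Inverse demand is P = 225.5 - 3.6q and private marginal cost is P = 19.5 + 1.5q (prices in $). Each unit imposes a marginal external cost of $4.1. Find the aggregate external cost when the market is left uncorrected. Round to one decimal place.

$165.6

Market equilibrium (private): 19.5 + 1.5q = 225.5 - 3.6q → q_m = 40.3922.
Total external cost = MEC × q_m = 4.1 × 40.3922 = 165.6080.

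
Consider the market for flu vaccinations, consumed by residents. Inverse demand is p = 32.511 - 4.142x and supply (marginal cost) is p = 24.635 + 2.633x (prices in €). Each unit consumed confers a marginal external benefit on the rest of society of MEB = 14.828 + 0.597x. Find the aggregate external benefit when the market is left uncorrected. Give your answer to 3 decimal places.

Market equilibrium (private): 24.635 + 2.633x = 32.511 - 4.142x → x_m = 1.1625.
Total external benefit = ∫₀^{x_m} (14.828 + 0.597x) dx = 14.828×1.1625 + ½×0.597×1.1625² = 17.6409.

€17.641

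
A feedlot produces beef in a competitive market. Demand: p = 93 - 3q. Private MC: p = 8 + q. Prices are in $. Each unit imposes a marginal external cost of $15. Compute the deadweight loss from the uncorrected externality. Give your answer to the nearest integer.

DWL = $28

Market equilibrium (private): 8 + q = 93 - 3q → q_m = 21.2500.
Social marginal cost = private MC + MEC = 23 + q.
Set SMC = demand: 23 + q = 93 - 3q → q* = 17.5000.
Height of the DWL triangle at q_m is SMC(q_m) − demand(q_m) = MEC(q_m) = 15.0000.
DWL = ½ × 3.7500 × 15.0000 = 28.1250.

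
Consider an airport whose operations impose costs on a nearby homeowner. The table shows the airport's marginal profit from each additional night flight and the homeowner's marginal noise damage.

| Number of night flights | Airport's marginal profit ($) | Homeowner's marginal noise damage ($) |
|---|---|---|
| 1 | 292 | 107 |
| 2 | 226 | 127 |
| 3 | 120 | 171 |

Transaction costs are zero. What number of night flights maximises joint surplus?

Bargaining reaches the level where marginal profit last exceeds marginal noise damage.
That holds through level 2 (226 ≥ 127) but not at 3 (120 < 171).

2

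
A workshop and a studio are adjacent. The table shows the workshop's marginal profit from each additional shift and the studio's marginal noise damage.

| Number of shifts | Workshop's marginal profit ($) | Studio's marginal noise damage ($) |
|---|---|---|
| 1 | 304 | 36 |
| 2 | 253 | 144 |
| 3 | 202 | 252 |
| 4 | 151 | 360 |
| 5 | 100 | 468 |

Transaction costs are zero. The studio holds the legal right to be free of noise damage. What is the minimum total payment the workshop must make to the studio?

$180

Efficient level: marginal profit ≥ marginal noise damage through level 2, so k* = 2.
With the studio holding the right, the workshop must at least compensate total damage at k*: 36 + 144 = 180.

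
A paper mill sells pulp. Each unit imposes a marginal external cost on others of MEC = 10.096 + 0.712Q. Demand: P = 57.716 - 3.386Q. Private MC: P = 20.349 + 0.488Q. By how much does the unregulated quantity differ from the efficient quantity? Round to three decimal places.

Market equilibrium (private): 20.349 + 0.488Q = 57.716 - 3.386Q → Q_m = 9.6456.
Social marginal cost = private MC + MEC = 30.445 + 1.200Q.
Set SMC = demand: 30.445 + 1.200Q = 57.716 - 3.386Q → Q* = 5.9466.
Gap = |9.6456 − 5.9466| = 3.6990.

3.699 units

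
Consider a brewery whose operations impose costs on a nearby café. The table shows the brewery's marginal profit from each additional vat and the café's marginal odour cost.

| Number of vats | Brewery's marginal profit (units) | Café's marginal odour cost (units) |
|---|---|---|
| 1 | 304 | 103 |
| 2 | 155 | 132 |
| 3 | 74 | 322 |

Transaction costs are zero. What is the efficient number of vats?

2

Bargaining reaches the level where marginal profit last exceeds marginal odour cost.
That holds through level 2 (155 ≥ 132) but not at 3 (74 < 322).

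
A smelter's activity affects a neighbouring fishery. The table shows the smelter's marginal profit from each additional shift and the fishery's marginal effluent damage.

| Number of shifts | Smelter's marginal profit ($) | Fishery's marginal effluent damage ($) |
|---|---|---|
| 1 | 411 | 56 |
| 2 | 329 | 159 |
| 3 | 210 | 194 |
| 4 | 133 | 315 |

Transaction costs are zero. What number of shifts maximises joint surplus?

Bargaining reaches the level where marginal profit last exceeds marginal effluent damage.
That holds through level 3 (210 ≥ 194) but not at 4 (133 < 315).

3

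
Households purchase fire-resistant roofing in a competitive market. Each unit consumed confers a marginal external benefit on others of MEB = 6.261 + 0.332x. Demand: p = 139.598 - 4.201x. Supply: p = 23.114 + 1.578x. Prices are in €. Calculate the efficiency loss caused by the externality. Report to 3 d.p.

Market equilibrium (private): 23.114 + 1.578x = 139.598 - 4.201x → x_m = 20.1564.
Social marginal benefit = demand + MEB = 145.859 - 3.869x.
Set SMB = MC: 145.859 - 3.869x = 23.114 + 1.578x → x* = 22.5344.
The loss is the area between SMB and MC from x* to x_m; with linear curves that's a triangle of height MEB(x_m).
DWL = ½ × 2.3780 × 12.9529 = 15.4010.

DWL = €15.401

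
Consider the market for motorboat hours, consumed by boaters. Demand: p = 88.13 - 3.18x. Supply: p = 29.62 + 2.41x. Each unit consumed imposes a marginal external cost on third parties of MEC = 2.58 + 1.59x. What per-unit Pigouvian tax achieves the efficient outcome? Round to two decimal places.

tax = 14.97 per unit

Social marginal benefit = demand − MEC = 85.55 - 4.77x.
Set SMB = MC: 85.55 - 4.77x = 29.62 + 2.41x → x* = 7.7897.
The Pigouvian tax equals MEC at x*: 2.58 + 1.59×7.7897 = 14.9656.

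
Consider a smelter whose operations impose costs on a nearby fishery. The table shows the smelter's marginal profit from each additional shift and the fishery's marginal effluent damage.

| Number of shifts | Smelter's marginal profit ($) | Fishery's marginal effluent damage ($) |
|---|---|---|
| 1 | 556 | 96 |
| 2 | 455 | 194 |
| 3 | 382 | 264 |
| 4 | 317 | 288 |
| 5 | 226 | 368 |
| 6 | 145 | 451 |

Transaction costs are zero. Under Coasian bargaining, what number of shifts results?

Bargaining reaches the level where marginal profit last exceeds marginal effluent damage.
That holds through level 4 (317 ≥ 288) but not at 5 (226 < 368).

4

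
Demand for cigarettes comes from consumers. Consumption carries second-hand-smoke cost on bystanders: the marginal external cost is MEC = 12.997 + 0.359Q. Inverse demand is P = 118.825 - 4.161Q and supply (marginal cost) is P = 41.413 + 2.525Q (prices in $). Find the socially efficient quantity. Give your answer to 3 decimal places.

Q* = 9.143

Social marginal benefit = demand − MEC = 105.828 - 4.520Q.
Set SMB = MC: 105.828 - 4.520Q = 41.413 + 2.525Q → Q* = 9.1434.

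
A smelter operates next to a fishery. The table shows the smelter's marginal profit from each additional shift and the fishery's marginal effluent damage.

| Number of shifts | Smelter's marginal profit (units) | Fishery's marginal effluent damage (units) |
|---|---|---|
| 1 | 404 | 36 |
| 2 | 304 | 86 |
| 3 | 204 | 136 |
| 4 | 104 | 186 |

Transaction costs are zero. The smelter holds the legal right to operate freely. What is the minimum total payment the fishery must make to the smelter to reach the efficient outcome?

104

Left alone the smelter would choose level 4 (marginal profit stays positive).
Efficient level: k* = 3 (marginal profit ≥ marginal effluent damage through 3).
The fishery must at least cover the smelter's forgone profit from cutting 4→3: 104 = 104.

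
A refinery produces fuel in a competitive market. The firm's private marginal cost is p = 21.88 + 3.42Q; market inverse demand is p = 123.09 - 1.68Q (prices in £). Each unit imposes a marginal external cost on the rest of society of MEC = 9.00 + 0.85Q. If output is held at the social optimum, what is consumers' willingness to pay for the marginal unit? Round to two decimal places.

P = £97.05

Social marginal cost = private MC + MEC = 30.88 + 4.27Q.
Set SMC = demand: 30.88 + 4.27Q = 123.09 - 1.68Q → Q* = 15.4975.
Consumer price on the demand curve at Q*: 123.09 − 1.68×15.4975 = 97.0542.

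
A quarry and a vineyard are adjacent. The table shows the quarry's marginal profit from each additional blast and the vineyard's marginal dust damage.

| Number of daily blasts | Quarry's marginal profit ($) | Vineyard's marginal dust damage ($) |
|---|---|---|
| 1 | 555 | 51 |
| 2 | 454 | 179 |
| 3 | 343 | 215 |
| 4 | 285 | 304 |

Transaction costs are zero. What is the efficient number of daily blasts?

Bargaining reaches the level where marginal profit last exceeds marginal dust damage.
That holds through level 3 (343 ≥ 215) but not at 4 (285 < 304).

3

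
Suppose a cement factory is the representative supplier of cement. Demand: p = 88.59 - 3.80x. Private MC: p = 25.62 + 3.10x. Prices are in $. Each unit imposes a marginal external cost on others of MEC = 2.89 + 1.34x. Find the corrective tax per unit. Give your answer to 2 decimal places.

Social marginal cost = private MC + MEC = 28.51 + 4.44x.
Set SMC = demand: 28.51 + 4.44x = 88.59 - 3.80x → x* = 7.2913.
The Pigouvian tax equals MEC at x*: 2.89 + 1.34×7.2913 = 12.6603.

tax = $12.66 per unit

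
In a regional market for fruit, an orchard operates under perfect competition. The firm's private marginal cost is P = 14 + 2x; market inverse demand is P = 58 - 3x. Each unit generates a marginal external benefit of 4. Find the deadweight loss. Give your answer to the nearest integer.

DWL = 2

Market equilibrium (private): 14 + 2x = 58 - 3x → x_m = 8.8000.
Social marginal cost = private MC − MEB = 10 + 2x.
Set SMC = demand: 10 + 2x = 58 - 3x → x* = 9.6000.
The loss is the area between SMC and demand from x* to x_m; with linear curves that's a triangle of height MEB(x_m).
DWL = ½ × 0.8000 × 4.0000 = 1.6000.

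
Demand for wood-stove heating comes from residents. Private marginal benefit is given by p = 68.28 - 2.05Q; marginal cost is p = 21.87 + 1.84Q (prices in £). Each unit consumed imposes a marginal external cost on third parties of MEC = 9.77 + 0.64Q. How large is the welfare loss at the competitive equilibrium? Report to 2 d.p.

Market equilibrium (private): 21.87 + 1.84Q = 68.28 - 2.05Q → Q_m = 11.9306.
Social marginal benefit = demand − MEC = 58.51 - 2.69Q.
Set SMB = MC: 58.51 - 2.69Q = 21.87 + 1.84Q → Q* = 8.0883.
The welfare-loss triangle has base |Q_m − Q*| and height MEC(Q_m) (the vertical gap between SMB and MC is zero at Q* and MEC at Q_m).
DWL = ½ × 3.8423 × 17.4056 = 33.4388.

DWL = £33.44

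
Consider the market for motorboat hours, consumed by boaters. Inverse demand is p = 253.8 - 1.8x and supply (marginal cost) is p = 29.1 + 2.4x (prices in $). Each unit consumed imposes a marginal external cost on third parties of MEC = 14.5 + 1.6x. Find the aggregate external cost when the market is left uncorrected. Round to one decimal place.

Market equilibrium (private): 29.1 + 2.4x = 253.8 - 1.8x → x_m = 53.5000.
Total external cost = ∫₀^{x_m} (14.5 + 1.6x) dx = 14.5×53.5000 + ½×1.6×53.5000² = 3065.5500.

$3065.6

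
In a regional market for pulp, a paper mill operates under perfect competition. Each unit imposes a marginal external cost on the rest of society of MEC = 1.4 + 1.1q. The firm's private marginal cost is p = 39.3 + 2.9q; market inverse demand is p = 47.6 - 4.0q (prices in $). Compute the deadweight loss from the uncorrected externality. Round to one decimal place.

Market equilibrium (private): 39.3 + 2.9q = 47.6 - 4.0q → q_m = 1.2029.
Social marginal cost = private MC + MEC = 40.7 + 4.0q.
Set SMC = demand: 40.7 + 4.0q = 47.6 - 4.0q → q* = 0.8625.
The welfare-loss triangle has base |q_m − q*| and height MEC(q_m) (the vertical gap between SMC and demand is zero at q* and MEC at q_m).
DWL = ½ × 0.3404 × 2.7232 = 0.4635.

DWL = $0.5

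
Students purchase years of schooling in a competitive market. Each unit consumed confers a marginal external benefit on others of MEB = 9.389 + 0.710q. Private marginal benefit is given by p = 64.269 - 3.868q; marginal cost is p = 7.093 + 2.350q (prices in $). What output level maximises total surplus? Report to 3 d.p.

Social marginal benefit = demand + MEB = 73.658 - 3.158q.
Set SMB = MC: 73.658 - 3.158q = 7.093 + 2.350q → q* = 12.0851.

q* = 12.085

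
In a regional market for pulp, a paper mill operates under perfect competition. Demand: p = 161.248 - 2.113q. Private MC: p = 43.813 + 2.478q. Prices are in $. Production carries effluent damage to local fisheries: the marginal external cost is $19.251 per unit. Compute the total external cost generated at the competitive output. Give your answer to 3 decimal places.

$492.429

Market equilibrium (private): 43.813 + 2.478q = 161.248 - 2.113q → q_m = 25.5794.
Total external cost = MEC × q_m = 19.251 × 25.5794 = 492.4290.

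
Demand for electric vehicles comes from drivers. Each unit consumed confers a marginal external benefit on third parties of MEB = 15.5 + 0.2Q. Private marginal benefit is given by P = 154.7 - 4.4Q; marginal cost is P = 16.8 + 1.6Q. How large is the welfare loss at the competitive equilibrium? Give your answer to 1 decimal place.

Market equilibrium (private): 16.8 + 1.6Q = 154.7 - 4.4Q → Q_m = 22.9833.
Social marginal benefit = demand + MEB = 170.2 - 4.2Q.
Set SMB = MC: 170.2 - 4.2Q = 16.8 + 1.6Q → Q* = 26.4483.
The loss is the area between SMB and MC from Q* to Q_m; with linear curves that's a triangle of height MEB(Q_m).
DWL = ½ × 3.4650 × 20.0967 = 34.8175.

DWL = 34.8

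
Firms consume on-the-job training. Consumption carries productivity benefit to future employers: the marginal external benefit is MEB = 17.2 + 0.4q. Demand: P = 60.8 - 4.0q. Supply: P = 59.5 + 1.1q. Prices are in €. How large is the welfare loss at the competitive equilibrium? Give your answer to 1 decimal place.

DWL = €31.8

Market equilibrium (private): 59.5 + 1.1q = 60.8 - 4.0q → q_m = 0.2549.
Social marginal benefit = demand + MEB = 78.0 - 3.6q.
Set SMB = MC: 78.0 - 3.6q = 59.5 + 1.1q → q* = 3.9362.
The welfare-loss triangle has base |q_m − q*| and height MEB(q_m) (the vertical gap between SMB and MC is zero at q* and MEB at q_m).
DWL = ½ × 3.6813 × 17.3020 = 31.8469.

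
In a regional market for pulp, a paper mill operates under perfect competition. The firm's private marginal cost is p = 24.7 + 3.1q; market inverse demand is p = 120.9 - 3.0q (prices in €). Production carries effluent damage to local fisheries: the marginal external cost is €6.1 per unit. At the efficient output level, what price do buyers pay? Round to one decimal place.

Social marginal cost = private MC + MEC = 30.8 + 3.1q.
Set SMC = demand: 30.8 + 3.1q = 120.9 - 3.0q → q* = 14.7705.
Consumer price on the demand curve at q*: 120.9 − 3.0×14.7705 = 76.5885.

P = €76.6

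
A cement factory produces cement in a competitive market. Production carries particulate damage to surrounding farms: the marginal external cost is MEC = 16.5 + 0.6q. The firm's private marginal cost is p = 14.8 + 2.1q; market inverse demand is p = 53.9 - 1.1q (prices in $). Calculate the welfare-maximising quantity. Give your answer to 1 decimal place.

Social marginal cost = private MC + MEC = 31.3 + 2.7q.
Set SMC = demand: 31.3 + 2.7q = 53.9 - 1.1q → q* = 5.9474.

q* = 5.9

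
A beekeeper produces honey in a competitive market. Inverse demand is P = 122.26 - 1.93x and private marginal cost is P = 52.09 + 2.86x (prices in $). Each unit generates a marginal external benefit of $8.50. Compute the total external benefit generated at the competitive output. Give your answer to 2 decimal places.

Market equilibrium (private): 52.09 + 2.86x = 122.26 - 1.93x → x_m = 14.6493.
Total external benefit = MEB × x_m = 8.50 × 14.6493 = 124.5191.

$124.52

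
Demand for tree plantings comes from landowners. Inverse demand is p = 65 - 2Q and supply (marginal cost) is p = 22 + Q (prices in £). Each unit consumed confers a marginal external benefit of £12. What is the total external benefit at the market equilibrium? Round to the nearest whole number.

£172

Market equilibrium (private): 22 + Q = 65 - 2Q → Q_m = 14.3333.
Total external benefit = MEB × Q_m = 12 × 14.3333 = 171.9996.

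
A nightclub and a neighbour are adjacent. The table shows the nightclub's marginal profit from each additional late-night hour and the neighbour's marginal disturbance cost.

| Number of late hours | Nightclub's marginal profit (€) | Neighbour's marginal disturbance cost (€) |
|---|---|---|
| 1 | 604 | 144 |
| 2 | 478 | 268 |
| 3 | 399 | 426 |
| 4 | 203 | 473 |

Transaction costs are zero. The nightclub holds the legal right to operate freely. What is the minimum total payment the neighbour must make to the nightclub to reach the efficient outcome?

Left alone the nightclub would choose level 4 (marginal profit stays positive).
Efficient level: k* = 2 (marginal profit ≥ marginal disturbance cost through 2).
The neighbour must at least cover the nightclub's forgone profit from cutting 4→2: 399 + 203 = 602.

€602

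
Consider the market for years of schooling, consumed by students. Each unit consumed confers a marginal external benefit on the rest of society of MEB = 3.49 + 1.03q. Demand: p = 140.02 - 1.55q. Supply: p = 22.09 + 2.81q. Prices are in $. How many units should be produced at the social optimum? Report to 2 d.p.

q* = 36.46

Social marginal benefit = demand + MEB = 143.51 - 0.52q.
Set SMB = MC: 143.51 - 0.52q = 22.09 + 2.81q → q* = 36.4625.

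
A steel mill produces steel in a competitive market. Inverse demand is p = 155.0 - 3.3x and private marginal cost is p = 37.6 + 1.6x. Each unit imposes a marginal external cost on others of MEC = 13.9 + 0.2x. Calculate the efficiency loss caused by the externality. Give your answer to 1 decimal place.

Market equilibrium (private): 37.6 + 1.6x = 155.0 - 3.3x → x_m = 23.9592.
Social marginal cost = private MC + MEC = 51.5 + 1.8x.
Set SMC = demand: 51.5 + 1.8x = 155.0 - 3.3x → x* = 20.2941.
The welfare-loss triangle has base |x_m − x*| and height MEC(x_m) (the vertical gap between SMC and demand is zero at x* and MEC at x_m).
DWL = ½ × 3.6651 × 18.6918 = 34.2537.

DWL = 34.3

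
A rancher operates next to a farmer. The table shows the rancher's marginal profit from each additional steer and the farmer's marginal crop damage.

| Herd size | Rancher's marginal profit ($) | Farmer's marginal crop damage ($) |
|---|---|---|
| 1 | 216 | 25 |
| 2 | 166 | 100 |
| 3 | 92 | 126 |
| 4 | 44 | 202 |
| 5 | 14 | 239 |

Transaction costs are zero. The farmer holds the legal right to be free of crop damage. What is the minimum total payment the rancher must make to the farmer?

Efficient level: marginal profit ≥ marginal crop damage through level 2, so k* = 2.
With the farmer holding the right, the rancher must at least compensate total damage at k*: 25 + 100 = 125.

$125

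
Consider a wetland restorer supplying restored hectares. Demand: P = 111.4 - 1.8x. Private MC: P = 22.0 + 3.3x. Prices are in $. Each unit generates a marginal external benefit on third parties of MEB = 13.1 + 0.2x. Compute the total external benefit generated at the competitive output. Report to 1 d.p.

$260.4

Market equilibrium (private): 22.0 + 3.3x = 111.4 - 1.8x → x_m = 17.5294.
Total external benefit = ∫₀^{x_m} (13.1 + 0.2x) dx = 13.1×17.5294 + ½×0.2×17.5294² = 260.3631.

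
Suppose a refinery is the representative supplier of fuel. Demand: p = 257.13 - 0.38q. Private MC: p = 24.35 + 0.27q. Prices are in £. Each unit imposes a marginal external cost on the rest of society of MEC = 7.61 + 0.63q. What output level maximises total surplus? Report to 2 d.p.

q* = 175.91

Social marginal cost = private MC + MEC = 31.96 + 0.90q.
Set SMC = demand: 31.96 + 0.90q = 257.13 - 0.38q → q* = 175.9141.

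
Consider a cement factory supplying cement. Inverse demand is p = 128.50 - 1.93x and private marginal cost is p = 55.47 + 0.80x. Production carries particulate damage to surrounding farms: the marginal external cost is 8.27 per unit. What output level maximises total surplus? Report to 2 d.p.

Social marginal cost = private MC + MEC = 63.74 + 0.80x.
Set SMC = demand: 63.74 + 0.80x = 128.50 - 1.93x → x* = 23.7216.

x* = 23.72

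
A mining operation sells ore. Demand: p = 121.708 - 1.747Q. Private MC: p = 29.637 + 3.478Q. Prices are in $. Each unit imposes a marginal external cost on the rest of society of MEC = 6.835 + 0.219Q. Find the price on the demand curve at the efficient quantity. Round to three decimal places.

Social marginal cost = private MC + MEC = 36.472 + 3.697Q.
Set SMC = demand: 36.472 + 3.697Q = 121.708 - 1.747Q → Q* = 15.6569.
Consumer price on the demand curve at Q*: 121.708 − 1.747×15.6569 = 94.3554.

P = $94.355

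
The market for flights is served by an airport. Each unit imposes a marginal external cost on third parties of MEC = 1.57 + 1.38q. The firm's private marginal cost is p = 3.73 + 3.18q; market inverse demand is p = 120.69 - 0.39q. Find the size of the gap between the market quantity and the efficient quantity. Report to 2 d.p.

9.45 units

Market equilibrium (private): 3.73 + 3.18q = 120.69 - 0.39q → q_m = 32.7619.
Social marginal cost = private MC + MEC = 5.30 + 4.56q.
Set SMC = demand: 5.30 + 4.56q = 120.69 - 0.39q → q* = 23.3111.
Gap = |32.7619 − 23.3111| = 9.4508.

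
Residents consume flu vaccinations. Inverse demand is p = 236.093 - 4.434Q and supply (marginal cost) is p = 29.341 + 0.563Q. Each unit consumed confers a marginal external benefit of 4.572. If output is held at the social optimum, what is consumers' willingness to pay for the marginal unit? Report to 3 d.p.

P = 48.578

Social marginal benefit = demand + MEB = 240.665 - 4.434Q.
Set SMB = MC: 240.665 - 4.434Q = 29.341 + 0.563Q → Q* = 42.2902.
Consumer price on the demand curve at Q*: 236.093 − 4.434×42.2902 = 48.5783.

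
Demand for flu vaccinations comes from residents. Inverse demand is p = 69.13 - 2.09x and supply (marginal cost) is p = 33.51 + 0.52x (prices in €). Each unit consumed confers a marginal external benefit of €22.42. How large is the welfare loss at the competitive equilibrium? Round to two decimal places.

DWL = €96.29

Market equilibrium (private): 33.51 + 0.52x = 69.13 - 2.09x → x_m = 13.6475.
Social marginal benefit = demand + MEB = 91.55 - 2.09x.
Set SMB = MC: 91.55 - 2.09x = 33.51 + 0.52x → x* = 22.2375.
The welfare-loss triangle has base |x_m − x*| and height MEB(x_m) (the vertical gap between SMB and MC is zero at x* and MEB at x_m).
DWL = ½ × 8.5900 × 22.4200 = 96.2939.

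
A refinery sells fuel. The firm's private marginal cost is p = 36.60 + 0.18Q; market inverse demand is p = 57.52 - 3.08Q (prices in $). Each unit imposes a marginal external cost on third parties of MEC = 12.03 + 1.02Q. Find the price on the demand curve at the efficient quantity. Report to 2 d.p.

Social marginal cost = private MC + MEC = 48.63 + 1.20Q.
Set SMC = demand: 48.63 + 1.20Q = 57.52 - 3.08Q → Q* = 2.0771.
Consumer price on the demand curve at Q*: 57.52 − 3.08×2.0771 = 51.1225.

P = $51.12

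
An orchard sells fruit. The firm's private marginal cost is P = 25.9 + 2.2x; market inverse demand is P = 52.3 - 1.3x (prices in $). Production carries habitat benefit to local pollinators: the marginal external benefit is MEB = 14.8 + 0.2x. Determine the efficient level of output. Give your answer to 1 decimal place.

x* = 12.5

Social marginal cost = private MC − MEB = 11.1 + 2.0x.
Set SMC = demand: 11.1 + 2.0x = 52.3 - 1.3x → x* = 12.4848.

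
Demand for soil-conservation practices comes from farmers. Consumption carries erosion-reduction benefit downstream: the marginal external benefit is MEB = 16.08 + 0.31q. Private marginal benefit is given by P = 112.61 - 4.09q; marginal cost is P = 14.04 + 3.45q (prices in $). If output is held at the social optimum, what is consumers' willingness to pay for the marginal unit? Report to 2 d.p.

P = $47.75

Social marginal benefit = demand + MEB = 128.69 - 3.78q.
Set SMB = MC: 128.69 - 3.78q = 14.04 + 3.45q → q* = 15.8575.
Consumer price on the demand curve at q*: 112.61 − 4.09×15.8575 = 47.7528.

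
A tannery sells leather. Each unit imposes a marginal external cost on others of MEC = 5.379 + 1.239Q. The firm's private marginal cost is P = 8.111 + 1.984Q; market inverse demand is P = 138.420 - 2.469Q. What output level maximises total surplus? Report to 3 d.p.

Social marginal cost = private MC + MEC = 13.490 + 3.223Q.
Set SMC = demand: 13.490 + 3.223Q = 138.420 - 2.469Q → Q* = 21.9483.

Q* = 21.948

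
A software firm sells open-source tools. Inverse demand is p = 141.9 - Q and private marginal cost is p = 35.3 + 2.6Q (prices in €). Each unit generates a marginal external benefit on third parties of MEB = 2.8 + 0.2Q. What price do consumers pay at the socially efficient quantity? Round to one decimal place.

Social marginal cost = private MC − MEB = 32.5 + 2.4Q.
Set SMC = demand: 32.5 + 2.4Q = 141.9 - Q → Q* = 32.1765.
Consumer price on the demand curve at Q*: 141.9 − 1.0×32.1765 = 109.7235.

P = €109.7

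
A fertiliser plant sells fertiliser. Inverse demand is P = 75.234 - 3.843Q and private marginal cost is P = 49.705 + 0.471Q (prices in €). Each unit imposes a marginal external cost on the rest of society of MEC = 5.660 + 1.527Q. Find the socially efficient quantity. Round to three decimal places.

Q* = 3.402

Social marginal cost = private MC + MEC = 55.365 + 1.998Q.
Set SMC = demand: 55.365 + 1.998Q = 75.234 - 3.843Q → Q* = 3.4016.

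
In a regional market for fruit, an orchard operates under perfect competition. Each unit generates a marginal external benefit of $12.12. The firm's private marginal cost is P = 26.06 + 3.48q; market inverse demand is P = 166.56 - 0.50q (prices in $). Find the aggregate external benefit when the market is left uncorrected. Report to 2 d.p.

Market equilibrium (private): 26.06 + 3.48q = 166.56 - 0.50q → q_m = 35.3015.
Total external benefit = MEB × q_m = 12.12 × 35.3015 = 427.8542.

$427.85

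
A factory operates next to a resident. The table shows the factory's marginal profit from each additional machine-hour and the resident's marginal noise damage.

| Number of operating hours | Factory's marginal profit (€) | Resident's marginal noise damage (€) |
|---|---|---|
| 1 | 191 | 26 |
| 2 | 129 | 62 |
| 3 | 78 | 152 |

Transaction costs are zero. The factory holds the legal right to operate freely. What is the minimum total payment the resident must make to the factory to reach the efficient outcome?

€78

Left alone the factory would choose level 3 (marginal profit stays positive).
Efficient level: k* = 2 (marginal profit ≥ marginal noise damage through 2).
The resident must at least cover the factory's forgone profit from cutting 3→2: 78 = 78.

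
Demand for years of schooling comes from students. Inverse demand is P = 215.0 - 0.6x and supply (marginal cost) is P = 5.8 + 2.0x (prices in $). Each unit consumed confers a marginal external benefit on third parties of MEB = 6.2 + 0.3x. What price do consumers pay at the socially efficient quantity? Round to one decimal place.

Social marginal benefit = demand + MEB = 221.2 - 0.3x.
Set SMB = MC: 221.2 - 0.3x = 5.8 + 2.0x → x* = 93.6522.
Consumer price on the demand curve at x*: 215.0 − 0.6×93.6522 = 158.8087.

P = $158.8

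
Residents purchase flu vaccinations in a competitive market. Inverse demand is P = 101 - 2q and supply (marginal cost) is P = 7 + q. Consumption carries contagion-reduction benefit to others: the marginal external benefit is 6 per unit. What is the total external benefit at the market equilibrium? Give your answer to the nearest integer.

188

Market equilibrium (private): 7 + q = 101 - 2q → q_m = 31.3333.
Total external benefit = MEB × q_m = 6 × 31.3333 = 187.9998.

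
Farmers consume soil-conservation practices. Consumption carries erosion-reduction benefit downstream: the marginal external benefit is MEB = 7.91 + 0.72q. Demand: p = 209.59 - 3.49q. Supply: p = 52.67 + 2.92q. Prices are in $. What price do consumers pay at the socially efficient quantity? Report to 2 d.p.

Social marginal benefit = demand + MEB = 217.50 - 2.77q.
Set SMB = MC: 217.50 - 2.77q = 52.67 + 2.92q → q* = 28.9684.
Consumer price on the demand curve at q*: 209.59 − 3.49×28.9684 = 108.4903.

P = $108.49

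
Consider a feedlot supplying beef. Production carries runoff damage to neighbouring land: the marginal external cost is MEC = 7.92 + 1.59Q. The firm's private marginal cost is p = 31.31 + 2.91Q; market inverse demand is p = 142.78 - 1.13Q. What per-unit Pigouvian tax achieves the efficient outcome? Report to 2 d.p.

Social marginal cost = private MC + MEC = 39.23 + 4.50Q.
Set SMC = demand: 39.23 + 4.50Q = 142.78 - 1.13Q → Q* = 18.3925.
The Pigouvian tax equals MEC at Q*: 7.92 + 1.59×18.3925 = 37.1641.

tax = 37.16 per unit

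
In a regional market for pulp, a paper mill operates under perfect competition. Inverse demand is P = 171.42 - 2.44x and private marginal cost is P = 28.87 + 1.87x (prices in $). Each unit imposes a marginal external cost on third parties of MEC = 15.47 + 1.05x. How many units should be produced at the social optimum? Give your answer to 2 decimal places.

x* = 23.71

Social marginal cost = private MC + MEC = 44.34 + 2.92x.
Set SMC = demand: 44.34 + 2.92x = 171.42 - 2.44x → x* = 23.7090.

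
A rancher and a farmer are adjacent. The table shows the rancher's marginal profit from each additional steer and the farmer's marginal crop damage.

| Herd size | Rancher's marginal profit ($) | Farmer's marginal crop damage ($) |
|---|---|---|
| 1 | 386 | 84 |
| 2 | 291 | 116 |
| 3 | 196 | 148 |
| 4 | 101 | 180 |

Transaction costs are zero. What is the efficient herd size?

3

Bargaining reaches the level where marginal profit last exceeds marginal crop damage.
That holds through level 3 (196 ≥ 148) but not at 4 (101 < 180).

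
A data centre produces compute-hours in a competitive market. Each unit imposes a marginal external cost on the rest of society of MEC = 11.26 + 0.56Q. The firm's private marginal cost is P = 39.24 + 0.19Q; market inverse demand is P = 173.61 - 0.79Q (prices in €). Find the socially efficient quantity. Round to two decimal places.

Social marginal cost = private MC + MEC = 50.50 + 0.75Q.
Set SMC = demand: 50.50 + 0.75Q = 173.61 - 0.79Q → Q* = 79.9416.

Q* = 79.94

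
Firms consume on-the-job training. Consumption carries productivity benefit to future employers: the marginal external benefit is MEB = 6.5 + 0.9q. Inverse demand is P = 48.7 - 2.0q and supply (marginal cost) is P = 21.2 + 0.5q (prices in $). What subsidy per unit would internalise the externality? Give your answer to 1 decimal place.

Social marginal benefit = demand + MEB = 55.2 - 1.1q.
Set SMB = MC: 55.2 - 1.1q = 21.2 + 0.5q → q* = 21.2500.
The Pigouvian subsidy equals MEB at q*: 6.5 + 0.9×21.2500 = 25.6250.

subsidy = $25.6 per unit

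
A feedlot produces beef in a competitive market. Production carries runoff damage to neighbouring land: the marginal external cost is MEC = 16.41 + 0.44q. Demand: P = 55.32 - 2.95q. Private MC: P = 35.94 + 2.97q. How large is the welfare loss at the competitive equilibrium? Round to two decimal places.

Market equilibrium (private): 35.94 + 2.97q = 55.32 - 2.95q → q_m = 3.2736.
Social marginal cost = private MC + MEC = 52.35 + 3.41q.
Set SMC = demand: 52.35 + 3.41q = 55.32 - 2.95q → q* = 0.4670.
The loss is the area between SMC and demand from q* to q_m; with linear curves that's a triangle of height MEC(q_m).
DWL = ½ × 2.8066 × 17.8504 = 25.0495.

DWL = 25.05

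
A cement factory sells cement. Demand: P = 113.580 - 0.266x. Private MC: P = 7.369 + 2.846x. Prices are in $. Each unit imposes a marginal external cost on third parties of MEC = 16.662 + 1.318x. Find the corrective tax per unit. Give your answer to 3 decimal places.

Social marginal cost = private MC + MEC = 24.031 + 4.164x.
Set SMC = demand: 24.031 + 4.164x = 113.580 - 0.266x → x* = 20.2142.
The Pigouvian tax equals MEC at x*: 16.662 + 1.318×20.2142 = 43.3043.

tax = $43.304 per unit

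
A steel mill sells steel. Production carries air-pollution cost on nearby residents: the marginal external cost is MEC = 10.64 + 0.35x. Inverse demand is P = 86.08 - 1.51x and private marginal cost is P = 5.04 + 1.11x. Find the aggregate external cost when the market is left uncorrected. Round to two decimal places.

496.54

Market equilibrium (private): 5.04 + 1.11x = 86.08 - 1.51x → x_m = 30.9313.
Total external cost = ∫₀^{x_m} (10.64 + 0.35x) dx = 10.64×30.9313 + ½×0.35×30.9313² = 496.5395.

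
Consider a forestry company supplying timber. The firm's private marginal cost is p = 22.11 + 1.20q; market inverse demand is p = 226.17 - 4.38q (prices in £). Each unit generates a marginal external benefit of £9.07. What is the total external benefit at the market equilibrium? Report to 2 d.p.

Market equilibrium (private): 22.11 + 1.20q = 226.17 - 4.38q → q_m = 36.5699.
Total external benefit = MEB × q_m = 9.07 × 36.5699 = 331.6890.

£331.69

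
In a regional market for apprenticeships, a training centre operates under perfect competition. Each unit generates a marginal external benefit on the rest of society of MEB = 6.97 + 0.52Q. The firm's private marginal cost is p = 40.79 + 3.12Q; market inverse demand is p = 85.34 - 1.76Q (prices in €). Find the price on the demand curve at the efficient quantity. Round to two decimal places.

P = €64.54

Social marginal cost = private MC − MEB = 33.82 + 2.60Q.
Set SMC = demand: 33.82 + 2.60Q = 85.34 - 1.76Q → Q* = 11.8165.
Consumer price on the demand curve at Q*: 85.34 − 1.76×11.8165 = 64.5430.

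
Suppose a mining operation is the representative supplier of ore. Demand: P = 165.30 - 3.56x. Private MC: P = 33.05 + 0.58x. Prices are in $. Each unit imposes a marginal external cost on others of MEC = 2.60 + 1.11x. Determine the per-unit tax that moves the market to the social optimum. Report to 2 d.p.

Social marginal cost = private MC + MEC = 35.65 + 1.69x.
Set SMC = demand: 35.65 + 1.69x = 165.30 - 3.56x → x* = 24.6952.
The Pigouvian tax equals MEC at x*: 2.60 + 1.11×24.6952 = 30.0117.

tax = $30.01 per unit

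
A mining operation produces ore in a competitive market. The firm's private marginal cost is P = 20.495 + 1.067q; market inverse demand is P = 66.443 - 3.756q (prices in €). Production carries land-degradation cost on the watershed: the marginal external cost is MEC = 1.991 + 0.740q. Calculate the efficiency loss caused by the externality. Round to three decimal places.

Market equilibrium (private): 20.495 + 1.067q = 66.443 - 3.756q → q_m = 9.5269.
Social marginal cost = private MC + MEC = 22.486 + 1.807q.
Set SMC = demand: 22.486 + 1.807q = 66.443 - 3.756q → q* = 7.9017.
The welfare-loss triangle has base |q_m − q*| and height MEC(q_m) (the vertical gap between SMC and demand is zero at q* and MEC at q_m).
DWL = ½ × 1.6252 × 9.0409 = 7.3466.

DWL = €7.347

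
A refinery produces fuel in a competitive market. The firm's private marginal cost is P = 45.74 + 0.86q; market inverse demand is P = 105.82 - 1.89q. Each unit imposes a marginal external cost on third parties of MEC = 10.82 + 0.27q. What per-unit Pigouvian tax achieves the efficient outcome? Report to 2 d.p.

tax = 15.22 per unit

Social marginal cost = private MC + MEC = 56.56 + 1.13q.
Set SMC = demand: 56.56 + 1.13q = 105.82 - 1.89q → q* = 16.3113.
The Pigouvian tax equals MEC at q*: 10.82 + 0.27×16.3113 = 15.2241.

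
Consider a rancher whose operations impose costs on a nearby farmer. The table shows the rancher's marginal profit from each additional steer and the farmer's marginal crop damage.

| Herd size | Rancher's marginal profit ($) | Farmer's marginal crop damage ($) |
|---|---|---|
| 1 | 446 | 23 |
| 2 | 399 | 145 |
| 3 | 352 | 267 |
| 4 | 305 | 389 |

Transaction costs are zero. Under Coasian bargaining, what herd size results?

Bargaining reaches the level where marginal profit last exceeds marginal crop damage.
That holds through level 3 (352 ≥ 267) but not at 4 (305 < 389).

3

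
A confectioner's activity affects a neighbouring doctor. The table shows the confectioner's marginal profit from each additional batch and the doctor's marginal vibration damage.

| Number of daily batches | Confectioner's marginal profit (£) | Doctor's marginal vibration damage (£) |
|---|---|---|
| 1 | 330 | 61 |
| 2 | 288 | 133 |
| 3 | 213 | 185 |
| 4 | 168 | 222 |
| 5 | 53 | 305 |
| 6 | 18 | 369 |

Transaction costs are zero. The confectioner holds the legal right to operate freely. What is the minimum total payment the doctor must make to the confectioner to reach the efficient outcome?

£239

Left alone the confectioner would choose level 6 (marginal profit stays positive).
Efficient level: k* = 3 (marginal profit ≥ marginal vibration damage through 3).
The doctor must at least cover the confectioner's forgone profit from cutting 6→3: 168 + 53 + 18 = 239.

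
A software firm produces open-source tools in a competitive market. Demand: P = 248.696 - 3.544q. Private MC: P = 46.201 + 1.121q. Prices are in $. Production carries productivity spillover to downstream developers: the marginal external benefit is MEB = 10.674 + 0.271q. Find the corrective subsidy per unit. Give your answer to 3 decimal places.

subsidy = $23.821 per unit

Social marginal cost = private MC − MEB = 35.527 + 0.850q.
Set SMC = demand: 35.527 + 0.850q = 248.696 - 3.544q → q* = 48.5137.
The Pigouvian subsidy equals MEB at q*: 10.674 + 0.271×48.5137 = 23.8212.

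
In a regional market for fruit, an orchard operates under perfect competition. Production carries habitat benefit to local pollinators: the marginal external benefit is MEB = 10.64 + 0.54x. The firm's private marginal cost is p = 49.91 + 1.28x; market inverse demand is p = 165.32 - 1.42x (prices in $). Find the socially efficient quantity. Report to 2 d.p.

x* = 58.36

Social marginal cost = private MC − MEB = 39.27 + 0.74x.
Set SMC = demand: 39.27 + 0.74x = 165.32 - 1.42x → x* = 58.3565.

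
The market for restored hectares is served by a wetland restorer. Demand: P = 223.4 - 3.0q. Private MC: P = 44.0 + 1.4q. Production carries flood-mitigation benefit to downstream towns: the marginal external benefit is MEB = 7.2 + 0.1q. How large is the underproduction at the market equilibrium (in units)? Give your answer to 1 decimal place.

2.6 units

Market equilibrium (private): 44.0 + 1.4q = 223.4 - 3.0q → q_m = 40.7727.
Social marginal cost = private MC − MEB = 36.8 + 1.3q.
Set SMC = demand: 36.8 + 1.3q = 223.4 - 3.0q → q* = 43.3953.
Gap = |40.7727 − 43.3953| = 2.6226.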